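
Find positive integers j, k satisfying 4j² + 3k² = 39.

Try small values of j and check whether (39 - 4j²)/3 is a perfect square.
j = 3: 4·3² = 36, so 3k² = 39 - 36 = 3, giving k² = 1, k = 1.
Check: 4·3² + 3·1² = 36 + 3 = 39 ✓

j = 3, k = 1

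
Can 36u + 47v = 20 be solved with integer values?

Step 1: Compute gcd(36, 47).
gcd(36, 47) = 1

Step 2: Check divisibility.
Does 1 divide 20? 20 = 1 x 20, so yes.

By the theorem on linear Diophantine equations, 36u + 47v = 20 has integer solutions if and only if gcd(36, 47) divides 20. Since 1 | 20, solutions exist.

Yes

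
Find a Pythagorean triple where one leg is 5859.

We need the other leg and hypotenuse such that 5859² + x² = c².
Take x = 812, c = 5915: 5859² + 812² = 34327881 + 659344 = 34987225 = 5915² ✓
Triple: (5859, 812, 5915)

(5859, 812, 5915)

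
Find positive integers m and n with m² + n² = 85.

We need to find integers m, n > 0 such that m² + n² = 85.
Trying m = 2: n² = 85 - 2² = 85 - 4 = 81
n = 9
Check: 2² + 9² = 4 + 81 = 85 ✓

85 = 2² + 9²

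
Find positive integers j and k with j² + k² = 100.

We need to find integers j, k > 0 such that j² + k² = 100.
Trying j = 6: k² = 100 - 6² = 100 - 36 = 64
k = 8
Check: 6² + 8² = 36 + 64 = 100 ✓

100 = 6² + 8²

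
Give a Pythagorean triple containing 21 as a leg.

We need the other leg and hypotenuse such that 21² + x² = c².
Take x = 20, c = 29: 21² + 20² = 441 + 400 = 841 = 29² ✓
Triple: (21, 20, 29)

(21, 20, 29)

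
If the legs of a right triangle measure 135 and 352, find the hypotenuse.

c² = a² + b² = 135² + 352² = 18225 + 123904 = 142129
c = 377

377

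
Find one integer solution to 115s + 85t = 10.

Step 1: Check solvability.
gcd(115, 85) = 5
Since 5 divides 10, solutions exist.

Step 2: Apply extended Euclidean algorithm to find gcd.
We find integers such that 115*x0 + 85*y0 = 5

Step 3: Scale the particular solution.
Multiply by 10/5 = 2:
s = 6, t = -8

Step 4: Verify.
115*(6) + 85*(-8) = 10 = 10 ✓

s = 6, t = -8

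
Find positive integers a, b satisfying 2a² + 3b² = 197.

Try small values of a and check whether (197 - 2a²)/3 is a perfect square.
a = 5: 2·5² = 50, so 3b² = 197 - 50 = 147, giving b² = 49, b = 7.
Check: 2·5² + 3·7² = 50 + 147 = 197 ✓

a = 5, b = 7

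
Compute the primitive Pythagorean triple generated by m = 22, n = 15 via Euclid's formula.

a = m² - n² = 484 - 225 = 259
b = 2mn = 2·22·15 = 660
c = m² + n² = 484 + 225 = 709
Verify: 259² + 660² = 67081 + 435600 = 502681 = 709² ✓

(259, 660, 709)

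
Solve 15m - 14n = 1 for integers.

Step 1: Check solvability.
gcd(15, 14) = 1
Since 1 divides 1, solutions exist.

Step 2: Apply extended Euclidean algorithm to find gcd.
We find integers such that 15*x0 + 14*y0 = 1

Step 3: Scale the particular solution.
Multiply by 1/1 = 1:
m = 1, n = 1

Step 4: Verify.
15*(1) - 14*(1) = 1 = 1 ✓

m = 1, n = 1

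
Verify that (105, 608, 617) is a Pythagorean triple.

Compute a² + b²:
105² + 608² = 11025 + 369664 = 380689
Compute c²:
617² = 380689
Since 380689 = 380689, it is a Pythagorean triple.

Yes, it is a Pythagorean triple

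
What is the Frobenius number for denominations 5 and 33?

For two coprime denominations a and b, the Frobenius number (largest value not representable as a non-negative combination) is ab - a - b.
Here gcd(5, 33) = 1, so they are coprime.
F(5, 33) = 5·33 - 5 - 33 = 165 - 38 = 127

127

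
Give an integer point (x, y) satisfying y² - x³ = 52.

Try small integer x values and check whether x³ + 52 is a perfect square.
x = -3: x³ + 52 = -3³ + 52 = -27 + 52 = 25
Is 25 a perfect square? 5² = 25 ✓
So (x, y) = (-3, 5) is a solution.

x = -3, y = 5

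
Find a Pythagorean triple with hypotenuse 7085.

We need a² + b² = 7085² = 50197225.
Trying: 1325² + 6960² = 1755625 + 48441600 = 50197225 ✓

(1325, 6960, 7085)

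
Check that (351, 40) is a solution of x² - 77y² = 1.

Compute x² = 351² = 123201
Compute 77y² = 77·40² = 77·1600 = 123200
x² - 77y² = 123201 - 123200 = 1
Since this equals 1, (351, 40) is a solution.

Yes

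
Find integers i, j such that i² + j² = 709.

We need to find integers i, j > 0 such that i² + j² = 709.
Trying i = 15: j² = 709 - 15² = 709 - 225 = 484
j = 22
Check: 15² + 22² = 225 + 484 = 709 ✓

709 = 15² + 22²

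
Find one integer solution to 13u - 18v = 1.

Step 1: Check solvability.
gcd(13, 18) = 1
Since 1 divides 1, solutions exist.

Step 2: Apply extended Euclidean algorithm to find gcd.
We find integers such that 13*x0 + 18*y0 = 1

Step 3: Scale the particular solution.
Multiply by 1/1 = 1:
u = 7, v = 5

Step 4: Verify.
13*(7) - 18*(5) = 1 = 1 ✓

u = 7, v = 5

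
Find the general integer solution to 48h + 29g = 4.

Step 1: Compute gcd(48, 29) = 1.
Since 1 divides 4, solutions exist.

Step 2: Find a particular solution using extended Euclidean algorithm.
We get h₀ = -12, g₀ = 20.
Check: 48*-12 + 29*20 = 4 = 4 ✓

Step 3: Write the general solution.
h = -12 + (29/1)t = -12 + 29t
g = 20 - (48/1)t = 20 - 48t
for any integer t.

h = -12 + 29t, g = 20 - 48t for integer t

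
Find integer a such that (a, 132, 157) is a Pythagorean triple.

a² = c² - b² = 157² - 132² = 24649 - 17424 = 7225
a = sqrt(7225) = 85

85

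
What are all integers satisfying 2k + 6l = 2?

Step 1: Compute gcd(2, 6) = 2.
Since 2 divides 2, solutions exist.

Step 2: Find a particular solution using extended Euclidean algorithm.
We get k₀ = 1, l₀ = 0.
Check: 2*1 + 6*0 = 2 = 2 ✓

Step 3: Write the general solution.
k = 1 + (6/2)t = 1 + 3t
l = 0 - (2/2)t = 0 - 1t
for any integer t.

k = 1 + 3t, l = 0 - 1t for integer t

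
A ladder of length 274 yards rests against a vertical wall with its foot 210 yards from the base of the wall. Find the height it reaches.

The ladder, wall, and ground form a right triangle with hypotenuse 274 and one leg 210.
By the Pythagorean theorem: h² = 274² - 210² = 75076 - 44100 = 30976
h = √30976 = 176 yards

176 yards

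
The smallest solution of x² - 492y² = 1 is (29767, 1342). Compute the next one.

Solutions to x² - Dy² = 1 are generated by powers of (x₀ + y₀√D).
The next solution satisfies x₁ + y₁√492 = (x₀ + y₀√492)², giving:
x₁ = x₀² + 492y₀² = 29767² + 492·1342² = 886074289 + 886074288 = 1772148577
y₁ = 2x₀y₀ = 2·29767·1342 = 79894628

Verify: 1772148577² - 492·79894628² = 3140510578963124929 - 3140510578963124928 = 1 ✓

x = 1772148577, y = 79894628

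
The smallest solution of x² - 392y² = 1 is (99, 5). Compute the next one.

Solutions to x² - Dy² = 1 are generated by powers of (x₀ + y₀√D).
The next solution satisfies x₁ + y₁√392 = (x₀ + y₀√392)², giving:
x₁ = x₀² + 392y₀² = 99² + 392·5² = 9801 + 9800 = 19601
y₁ = 2x₀y₀ = 2·99·5 = 990

Verify: 19601² - 392·990² = 384199201 - 384199200 = 1 ✓

x = 19601, y = 990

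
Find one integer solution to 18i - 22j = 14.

Step 1: Check solvability.
gcd(18, 22) = 2
Since 2 divides 14, solutions exist.

Step 2: Apply extended Euclidean algorithm to find gcd.
We find integers such that 18*x0 + 22*y0 = 2

Step 3: Scale the particular solution.
Multiply by 14/2 = 7:
i = 35, j = 28

Step 4: Verify.
18*(35) - 22*(28) = 14 = 14 ✓

i = 35, j = 28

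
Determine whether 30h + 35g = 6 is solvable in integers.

Step 1: Compute gcd(30, 35).
gcd(30, 35) = 5

Step 2: Check divisibility.
Does 5 divide 6? 6 = 5 x 1 + 1, so no.

By the theorem on linear Diophantine equations, 30h + 35g = 6 has integer solutions if and only if gcd(30, 35) divides 6. Since 5 does not divide 6, no solutions exist.

No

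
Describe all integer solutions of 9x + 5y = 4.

Step 1: Compute gcd(9, 5) = 1.
Since 1 divides 4, solutions exist.

Step 2: Find a particular solution using extended Euclidean algorithm.
We get x₀ = -4, y₀ = 8.
Check: 9*-4 + 5*8 = 4 = 4 ✓

Step 3: Write the general solution.
x = -4 + (5/1)t = -4 + 5t
y = 8 - (9/1)t = 8 - 9t
for any integer t.

x = -4 + 5t, y = 8 - 9t for integer t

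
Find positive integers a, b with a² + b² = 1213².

We need a² + b² = 1213² = 1471369.
Trying: 245² + 1188² = 60025 + 1411344 = 1471369 ✓

(245, 1188, 1213)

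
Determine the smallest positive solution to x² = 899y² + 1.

We seek the smallest positive integers (x, y) with x² - 899y² = 1, i.e., x² = 899y² + 1.
Try successive y values:
y = 1: x² = 899·1² + 1 = 900, x = 30 ✓

Verify: 30² - 899·1² = 900 - 899 = 1 ✓

x = 30, y = 1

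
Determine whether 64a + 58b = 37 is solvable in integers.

Step 1: Compute gcd(64, 58).
gcd(64, 58) = 2

Step 2: Check divisibility.
Does 2 divide 37? 37 = 2 x 18 + 1, so no.

By the theorem on linear Diophantine equations, 64a + 58b = 37 has integer solutions if and only if gcd(64, 58) divides 37. Since 2 does not divide 37, no solutions exist.

No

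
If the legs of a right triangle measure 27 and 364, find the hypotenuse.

c² = a² + b² = 27² + 364² = 729 + 132496 = 133225
c = 365

365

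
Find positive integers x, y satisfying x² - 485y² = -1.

We need x² = 485y² - 1. Try successive y:
y = 1: x² = 485·1² - 1 = 484 = 22² ✓
Check: 22² - 485·1² = 484 - 485 = -1 ✓

x = 22, y = 1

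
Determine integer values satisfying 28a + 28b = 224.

Step 1: Check solvability.
gcd(28, 28) = 28
Since 28 divides 224, solutions exist.

Step 2: Apply extended Euclidean algorithm to find gcd.
We find integers such that 28*x0 + 28*y0 = 28

Step 3: Scale the particular solution.
Multiply by 224/28 = 8:
a = 0, b = 8

Step 4: Verify.
28*(0) + 28*(8) = 224 = 224 ✓

a = 0, b = 8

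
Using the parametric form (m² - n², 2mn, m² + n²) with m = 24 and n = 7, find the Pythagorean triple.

a = m² - n² = 24² - 7² = 576 - 49 = 527
b = 2mn = 2·24·7 = 336
c = m² + n² = 576 + 49 = 625
Verify: 527² + 336² = 277729 + 112896 = 390625 = 625² ✓

(527, 336, 625)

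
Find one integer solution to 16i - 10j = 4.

Step 1: Check solvability.
gcd(16, 10) = 2
Since 2 divides 4, solutions exist.

Step 2: Apply extended Euclidean algorithm to find gcd.
We find integers such that 16*x0 + 10*y0 = 2

Step 3: Scale the particular solution.
Multiply by 4/2 = 2:
i = 4, j = 6

Step 4: Verify.
16*(4) - 10*(6) = 4 = 4 ✓

i = 4, j = 6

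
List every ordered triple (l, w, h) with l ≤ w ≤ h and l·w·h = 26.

Iterate l from 1 to ⌊26^(1/3)⌋. For each l dividing 26, iterate w ≥ l with w dividing 26/l, and set h = 26/(l·w).
Triples found (2): (1×1×26), (1×2×13)

(1×1×26), (1×2×13)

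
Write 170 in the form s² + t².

We need to find integers s, t > 0 such that s² + t² = 170.
Trying s = 1: t² = 170 - 1² = 170 - 1 = 169
t = 13
Check: 1² + 13² = 1 + 169 = 170 ✓

170 = 1² + 13²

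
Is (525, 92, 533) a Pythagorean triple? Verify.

Compute a² + b² = 525² + 92² = 275625 + 8464 = 284089
Compute c² = 533² = 284089
Since 284089 = 284089, confirmed.

Yes, it is a Pythagorean triple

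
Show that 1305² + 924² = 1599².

Compute a² + b² = 1305² + 924² = 1703025 + 853776 = 2556801
Compute c² = 1599² = 2556801
Since 2556801 = 2556801, confirmed.

Yes, it is a Pythagorean triple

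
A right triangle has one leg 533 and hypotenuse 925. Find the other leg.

b² = c² - a² = 855625 - 284089 = 571536
b = 756

756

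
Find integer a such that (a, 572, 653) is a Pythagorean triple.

a² = c² - b² = 653² - 572² = 426409 - 327184 = 99225
a = sqrt(99225) = 315

315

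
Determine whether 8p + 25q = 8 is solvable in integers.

Step 1: Compute gcd(8, 25).
gcd(8, 25) = 1

Step 2: Check divisibility.
Does 1 divide 8? 8 = 1 x 8, so yes.

By the theorem on linear Diophantine equations, 8p + 25q = 8 has integer solutions if and only if gcd(8, 25) divides 8. Since 1 | 8, solutions exist.

Yes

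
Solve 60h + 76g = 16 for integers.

Step 1: Check solvability.
gcd(60, 76) = 4
Since 4 divides 16, solutions exist.

Step 2: Apply extended Euclidean algorithm to find gcd.
We find integers such that 60*x0 + 76*y0 = 4

Step 3: Scale the particular solution.
Multiply by 16/4 = 4:
h = -20, g = 16

Step 4: Verify.
60*(-20) + 76*(16) = 16 = 16 ✓

h = -20, g = 16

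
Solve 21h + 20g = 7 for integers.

Step 1: Check solvability.
gcd(21, 20) = 1
Since 1 divides 7, solutions exist.

Step 2: Apply extended Euclidean algorithm to find gcd.
We find integers such that 21*x0 + 20*y0 = 1

Step 3: Scale the particular solution.
Multiply by 7/1 = 7:
h = 7, g = -7

Step 4: Verify.
21*(7) + 20*(-7) = 7 = 7 ✓

h = 7, g = -7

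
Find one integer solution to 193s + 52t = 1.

Step 1: Check solvability.
gcd(193, 52) = 1
Since 1 divides 1, solutions exist.

Step 2: Apply extended Euclidean algorithm to find gcd.
We find integers such that 193*x0 + 52*y0 = 1

Step 3: Scale the particular solution.
Multiply by 1/1 = 1:
s = -7, t = 26

Step 4: Verify.
193*(-7) + 52*(26) = 1 = 1 ✓

s = -7, t = 26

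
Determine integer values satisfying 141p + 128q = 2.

Step 1: Check solvability.
gcd(141, 128) = 1
Since 1 divides 2, solutions exist.

Step 2: Apply extended Euclidean algorithm to find gcd.
We find integers such that 141*x0 + 128*y0 = 1

Step 3: Scale the particular solution.
Multiply by 2/1 = 2:
p = -118, q = 130

Step 4: Verify.
141*(-118) + 128*(130) = 2 = 2 ✓

p = -118, q = 130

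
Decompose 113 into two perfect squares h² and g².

We need to find integers h, g > 0 such that h² + g² = 113.
Trying h = 7: g² = 113 - 7² = 113 - 49 = 64
g = 8
Check: 7² + 8² = 49 + 64 = 113 ✓

113 = 7² + 8²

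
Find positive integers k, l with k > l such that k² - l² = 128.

Factor: k² - l² = (k+l)(k-l) = 128.
We need two factors of 128 with the same parity.
Use k+l = 64 and k-l = 2 (product 64·2 = 128).
Adding: 2k = 66, so k = 33.
Subtracting: 2l = 62, so l = 31.
Check: 33² - 31² = 1089 - 961 = 128 ✓

k = 33, l = 31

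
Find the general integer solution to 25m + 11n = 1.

Step 1: Compute gcd(25, 11) = 1.
Since 1 divides 1, solutions exist.

Step 2: Find a particular solution using extended Euclidean algorithm.
We get m₀ = 4, n₀ = -9.
Check: 25*4 + 11*-9 = 1 = 1 ✓

Step 3: Write the general solution.
m = 4 + (11/1)t = 4 + 11t
n = -9 - (25/1)t = -9 - 25t
for any integer t.

m = 4 + 11t, n = -9 - 25t for integer t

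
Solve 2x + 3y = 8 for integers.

Step 1: Check solvability.
gcd(2, 3) = 1
Since 1 divides 8, solutions exist.

Step 2: Apply extended Euclidean algorithm to find gcd.
We find integers such that 2*x0 + 3*y0 = 1

Step 3: Scale the particular solution.
Multiply by 8/1 = 8:
x = -8, y = 8

Step 4: Verify.
2*(-8) + 3*(8) = 8 = 8 ✓

x = -8, y = 8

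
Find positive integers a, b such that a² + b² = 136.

Search for a with 136 - a² a perfect square.
a = 6: 136 - 6² = 136 - 36 = 100 = 10² ✓
So a = 6, b = 10.

a = 6, b = 10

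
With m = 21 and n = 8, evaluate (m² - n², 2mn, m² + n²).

a = m² - n² = 441 - 64 = 377
b = 2mn = 2·21·8 = 336
c = m² + n² = 441 + 64 = 505
Verify: 377² + 336² = 142129 + 112896 = 255025 = 505² ✓

(377, 336, 505)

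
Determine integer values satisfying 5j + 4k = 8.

Step 1: Check solvability.
gcd(5, 4) = 1
Since 1 divides 8, solutions exist.

Step 2: Apply extended Euclidean algorithm to find gcd.
We find integers such that 5*x0 + 4*y0 = 1

Step 3: Scale the particular solution.
Multiply by 8/1 = 8:
j = 8, k = -8

Step 4: Verify.
5*(8) + 4*(-8) = 8 = 8 ✓

j = 8, k = -8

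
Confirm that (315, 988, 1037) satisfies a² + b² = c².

Compute a² + b² = 315² + 988² = 99225 + 976144 = 1075369
Compute c² = 1037² = 1075369
Since 1075369 = 1075369, confirmed.

Yes, it is a Pythagorean triple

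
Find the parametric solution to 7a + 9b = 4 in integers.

Step 1: Compute gcd(7, 9) = 1.
Since 1 divides 4, solutions exist.

Step 2: Find a particular solution using extended Euclidean algorithm.
We get a₀ = 16, b₀ = -12.
Check: 7*16 + 9*-12 = 4 = 4 ✓

Step 3: Write the general solution.
a = 16 + (9/1)t = 16 + 9t
b = -12 - (7/1)t = -12 - 7t
for any integer t.

a = 16 + 9t, b = -12 - 7t for integer t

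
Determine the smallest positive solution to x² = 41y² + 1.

We seek the smallest positive integers (x, y) with x² - 41y² = 1, i.e., x² = 41y² + 1.
Try successive y values:
y = 1: x² = 41·1² + 1 = 42, not a perfect square
y = 2: x² = 41·2² + 1 = 165, not a perfect square
y = 3: x² = 41·3² + 1 = 370, not a perfect square
... continuing the search (or via continued fractions) ...
y = 320: x² = 41·320² + 1 = 4198401, x = 2049 ✓

Verify: 2049² - 41·320² = 4198401 - 4198400 = 1 ✓

x = 2049, y = 320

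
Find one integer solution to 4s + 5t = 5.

Step 1: Check solvability.
gcd(4, 5) = 1
Since 1 divides 5, solutions exist.

Step 2: Apply extended Euclidean algorithm to find gcd.
We find integers such that 4*x0 + 5*y0 = 1

Step 3: Scale the particular solution.
Multiply by 5/1 = 5:
s = -5, t = 5

Step 4: Verify.
4*(-5) + 5*(5) = 5 = 5 ✓

s = -5, t = 5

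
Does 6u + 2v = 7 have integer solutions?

Step 1: Compute gcd(6, 2).
gcd(6, 2) = 2

Step 2: Check divisibility.
Does 2 divide 7? 7 = 2 x 3 + 1, so no.

By the theorem on linear Diophantine equations, 6u + 2v = 7 has integer solutions if and only if gcd(6, 2) divides 7. Since 2 does not divide 7, no solutions exist.

No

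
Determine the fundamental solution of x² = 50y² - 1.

We need x² = 50y² - 1. Try successive y:
y = 1: x² = 50·1² - 1 = 49 = 7² ✓
Check: 7² - 50·1² = 49 - 50 = -1 ✓

x = 7, y = 1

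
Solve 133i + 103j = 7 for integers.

Step 1: Check solvability.
gcd(133, 103) = 1
Since 1 divides 7, solutions exist.

Step 2: Apply extended Euclidean algorithm to find gcd.
We find integers such that 133*x0 + 103*y0 = 1

Step 3: Scale the particular solution.
Multiply by 7/1 = 7:
i = -168, j = 217

Step 4: Verify.
133*(-168) + 103*(217) = 7 = 7 ✓

i = -168, j = 217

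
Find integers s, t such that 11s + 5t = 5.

Step 1: Check solvability.
gcd(11, 5) = 1
Since 1 divides 5, solutions exist.

Step 2: Apply extended Euclidean algorithm to find gcd.
We find integers such that 11*x0 + 5*y0 = 1

Step 3: Scale the particular solution.
Multiply by 5/1 = 5:
s = 5, t = -10

Step 4: Verify.
11*(5) + 5*(-10) = 5 = 5 ✓

s = 5, t = -10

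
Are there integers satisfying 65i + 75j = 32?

Step 1: Compute gcd(65, 75).
gcd(65, 75) = 5

Step 2: Check divisibility.
Does 5 divide 32? 32 = 5 x 6 + 2, so no.

By the theorem on linear Diophantine equations, 65i + 75j = 32 has integer solutions if and only if gcd(65, 75) divides 32. Since 5 does not divide 32, no solutions exist.

No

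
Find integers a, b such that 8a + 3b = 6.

Step 1: Check solvability.
gcd(8, 3) = 1
Since 1 divides 6, solutions exist.

Step 2: Apply extended Euclidean algorithm to find gcd.
We find integers such that 8*x0 + 3*y0 = 1

Step 3: Scale the particular solution.
Multiply by 6/1 = 6:
a = -6, b = 18

Step 4: Verify.
8*(-6) + 3*(18) = 6 = 6 ✓

a = -6, b = 18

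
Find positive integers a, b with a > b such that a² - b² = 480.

Factor: a² - b² = (a+b)(a-b) = 480.
We need two factors of 480 with the same parity.
Use a+b = 240 and a-b = 2 (product 240·2 = 480).
Adding: 2a = 242, so a = 121.
Subtracting: 2b = 238, so b = 119.
Check: 121² - 119² = 14641 - 14161 = 480 ✓

a = 121, b = 119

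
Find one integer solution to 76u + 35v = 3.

Step 1: Check solvability.
gcd(76, 35) = 1
Since 1 divides 3, solutions exist.

Step 2: Apply extended Euclidean algorithm to find gcd.
We find integers such that 76*x0 + 35*y0 = 1

Step 3: Scale the particular solution.
Multiply by 3/1 = 3:
u = 18, v = -39

Step 4: Verify.
76*(18) + 35*(-39) = 3 = 3 ✓

u = 18, v = -39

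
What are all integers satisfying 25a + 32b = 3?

Step 1: Compute gcd(25, 32) = 1.
Since 1 divides 3, solutions exist.

Step 2: Find a particular solution using extended Euclidean algorithm.
We get a₀ = 27, b₀ = -21.
Check: 25*27 + 32*-21 = 3 = 3 ✓

Step 3: Write the general solution.
a = 27 + (32/1)t = 27 + 32t
b = -21 - (25/1)t = -21 - 25t
for any integer t.

a = 27 + 32t, b = -21 - 25t for integer t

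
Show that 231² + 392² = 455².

Compute a² + b² = 231² + 392² = 53361 + 153664 = 207025
Compute c² = 455² = 207025
Since 207025 = 207025, confirmed.

Yes, it is a Pythagorean triple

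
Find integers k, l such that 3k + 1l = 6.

Step 1: Check solvability.
gcd(3, 1) = 1
Since 1 divides 6, solutions exist.

Step 2: Apply extended Euclidean algorithm to find gcd.
We find integers such that 3*x0 + 1*y0 = 1

Step 3: Scale the particular solution.
Multiply by 6/1 = 6:
k = 0, l = 6

Step 4: Verify.
3*(0) + 1*(6) = 6 = 6 ✓

k = 0, l = 6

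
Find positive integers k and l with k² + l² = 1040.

We need to find integers k, l > 0 such that k² + l² = 1040.
Trying k = 4: l² = 1040 - 4² = 1040 - 16 = 1024
l = 32
Check: 4² + 32² = 16 + 1024 = 1040 ✓

1040 = 4² + 32²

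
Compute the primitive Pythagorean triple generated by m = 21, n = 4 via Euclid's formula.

a = m² - n² = 441 - 16 = 425
b = 2mn = 2·21·4 = 168
c = m² + n² = 441 + 16 = 457
Verify: 425² + 168² = 180625 + 28224 = 208849 = 457² ✓

(425, 168, 457)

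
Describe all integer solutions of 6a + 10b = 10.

Step 1: Compute gcd(6, 10) = 2.
Since 2 divides 10, solutions exist.

Step 2: Find a particular solution using extended Euclidean algorithm.
We get a₀ = 10, b₀ = -5.
Check: 6*10 + 10*-5 = 10 = 10 ✓

Step 3: Write the general solution.
a = 10 + (10/2)t = 10 + 5t
b = -5 - (6/2)t = -5 - 3t
for any integer t.

a = 10 + 5t, b = -5 - 3t for integer t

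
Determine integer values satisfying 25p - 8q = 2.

Step 1: Check solvability.
gcd(25, 8) = 1
Since 1 divides 2, solutions exist.

Step 2: Apply extended Euclidean algorithm to find gcd.
We find integers such that 25*x0 + 8*y0 = 1

Step 3: Scale the particular solution.
Multiply by 2/1 = 2:
p = 2, q = 6

Step 4: Verify.
25*(2) - 8*(6) = 2 = 2 ✓

p = 2, q = 6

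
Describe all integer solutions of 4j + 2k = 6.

Step 1: Compute gcd(4, 2) = 2.
Since 2 divides 6, solutions exist.

Step 2: Find a particular solution using extended Euclidean algorithm.
We get j₀ = 0, k₀ = 3.
Check: 4*0 + 2*3 = 6 = 6 ✓

Step 3: Write the general solution.
j = 0 + (2/2)t = 0 + 1t
k = 3 - (4/2)t = 3 - 2t
for any integer t.

j = 0 + 1t, k = 3 - 2t for integer t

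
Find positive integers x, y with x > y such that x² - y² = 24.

Factor: x² - y² = (x+y)(x-y) = 24.
We need two factors of 24 with the same parity.
Use x+y = 12 and x-y = 2 (product 12·2 = 24).
Adding: 2x = 14, so x = 7.
Subtracting: 2y = 10, so y = 5.
Check: 7² - 5² = 49 - 25 = 24 ✓

x = 7, y = 5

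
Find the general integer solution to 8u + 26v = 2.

Step 1: Compute gcd(8, 26) = 2.
Since 2 divides 2, solutions exist.

Step 2: Find a particular solution using extended Euclidean algorithm.
We get u₀ = -3, v₀ = 1.
Check: 8*-3 + 26*1 = 2 = 2 ✓

Step 3: Write the general solution.
u = -3 + (26/2)t = -3 + 13t
v = 1 - (8/2)t = 1 - 4t
for any integer t.

u = -3 + 13t, v = 1 - 4t for integer t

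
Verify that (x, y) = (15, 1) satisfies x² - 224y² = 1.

Compute x² = 15² = 225
Compute 224y² = 224·1² = 224·1 = 224
x² - 224y² = 225 - 224 = 1
Since this equals 1, (15, 1) is a solution.

Yes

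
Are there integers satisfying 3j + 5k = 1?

Step 1: Compute gcd(3, 5).
gcd(3, 5) = 1

Step 2: Check divisibility.
Does 1 divide 1? 1 = 1 x 1, so yes.

By the theorem on linear Diophantine equations, 3j + 5k = 1 has integer solutions if and only if gcd(3, 5) divides 1. Since 1 | 1, solutions exist.

Yes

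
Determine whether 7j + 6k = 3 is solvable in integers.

Step 1: Compute gcd(7, 6).
gcd(7, 6) = 1

Step 2: Check divisibility.
Does 1 divide 3? 3 = 1 x 3, so yes.

By the theorem on linear Diophantine equations, 7j + 6k = 3 has integer solutions if and only if gcd(7, 6) divides 3. Since 1 | 3, solutions exist.

Yes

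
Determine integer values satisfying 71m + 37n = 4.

Step 1: Check solvability.
gcd(71, 37) = 1
Since 1 divides 4, solutions exist.

Step 2: Apply extended Euclidean algorithm to find gcd.
We find integers such that 71*x0 + 37*y0 = 1

Step 3: Scale the particular solution.
Multiply by 4/1 = 4:
m = 48, n = -92

Step 4: Verify.
71*(48) + 37*(-92) = 4 = 4 ✓

m = 48, n = -92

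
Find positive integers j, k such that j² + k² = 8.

Search for j with 8 - j² a perfect square.
j = 2: 8 - 2² = 8 - 4 = 4 = 2² ✓
So j = 2, k = 2.

j = 2, k = 2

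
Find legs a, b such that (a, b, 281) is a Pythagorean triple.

We need a² + b² = 281² = 78961.
Trying: 231² + 160² = 53361 + 25600 = 78961 ✓

(231, 160, 281)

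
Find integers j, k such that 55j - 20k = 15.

Step 1: Check solvability.
gcd(55, 20) = 5
Since 5 divides 15, solutions exist.

Step 2: Apply extended Euclidean algorithm to find gcd.
We find integers such that 55*x0 + 20*y0 = 5

Step 3: Scale the particular solution.
Multiply by 15/5 = 3:
j = -3, k = -9

Step 4: Verify.
55*(-3) - 20*(-9) = 15 = 15 ✓

j = -3, k = -9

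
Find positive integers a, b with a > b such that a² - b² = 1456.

Factor: a² - b² = (a+b)(a-b) = 1456.
We need two factors of 1456 with the same parity.
Use a+b = 728 and a-b = 2 (product 728·2 = 1456).
Adding: 2a = 730, so a = 365.
Subtracting: 2b = 726, so b = 363.
Check: 365² - 363² = 133225 - 131769 = 1456 ✓

a = 365, b = 363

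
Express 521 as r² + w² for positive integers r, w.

We need to find integers r, w > 0 such that r² + w² = 521.
Trying r = 11: w² = 521 - 11² = 521 - 121 = 400
w = 20
Check: 11² + 20² = 121 + 400 = 521 ✓

521 = 11² + 20²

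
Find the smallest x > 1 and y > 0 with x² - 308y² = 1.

We seek the smallest positive integers (x, y) with x² - 308y² = 1, i.e., x² = 308y² + 1.
Try successive y values:
y = 1: x² = 308·1² + 1 = 309, not a perfect square
y = 2: x² = 308·2² + 1 = 1233, not a perfect square
y = 3: x² = 308·3² + 1 = 2773, not a perfect square
... continuing the search (or via continued fractions) ...
y = 20: x² = 308·20² + 1 = 123201, x = 351 ✓

Verify: 351² - 308·20² = 123201 - 123200 = 1 ✓

x = 351, y = 20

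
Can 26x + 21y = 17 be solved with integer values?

Step 1: Compute gcd(26, 21).
gcd(26, 21) = 1

Step 2: Check divisibility.
Does 1 divide 17? 17 = 1 x 17, so yes.

By the theorem on linear Diophantine equations, 26x + 21y = 17 has integer solutions if and only if gcd(26, 21) divides 17. Since 1 | 17, solutions exist.

Yes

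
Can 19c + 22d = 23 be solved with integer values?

Step 1: Compute gcd(19, 22).
gcd(19, 22) = 1

Step 2: Check divisibility.
Does 1 divide 23? 23 = 1 x 23, so yes.

By the theorem on linear Diophantine equations, 19c + 22d = 23 has integer solutions if and only if gcd(19, 22) divides 23. Since 1 | 23, solutions exist.

Yes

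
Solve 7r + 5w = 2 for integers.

Step 1: Check solvability.
gcd(7, 5) = 1
Since 1 divides 2, solutions exist.

Step 2: Apply extended Euclidean algorithm to find gcd.
We find integers such that 7*x0 + 5*y0 = 1

Step 3: Scale the particular solution.
Multiply by 2/1 = 2:
r = -4, w = 6

Step 4: Verify.
7*(-4) + 5*(6) = 2 = 2 ✓

r = -4, w = 6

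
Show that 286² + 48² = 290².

Compute a² + b² = 286² + 48² = 81796 + 2304 = 84100
Compute c² = 290² = 84100
Since 84100 = 84100, confirmed.

Yes, it is a Pythagorean triple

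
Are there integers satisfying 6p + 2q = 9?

Step 1: Compute gcd(6, 2).
gcd(6, 2) = 2

Step 2: Check divisibility.
Does 2 divide 9? 9 = 2 x 4 + 1, so no.

By the theorem on linear Diophantine equations, 6p + 2q = 9 has integer solutions if and only if gcd(6, 2) divides 9. Since 2 does not divide 9, no solutions exist.

No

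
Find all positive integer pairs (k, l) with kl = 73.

The positive divisors of 73 are: 1, 73.
Each divisor d gives the pair (d, 73/d):
(1, 73), (73, 1)

(1, 73), (73, 1)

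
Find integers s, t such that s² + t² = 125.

We need to find integers s, t > 0 such that s² + t² = 125.
Trying s = 2: t² = 125 - 2² = 125 - 4 = 121
t = 11
Check: 2² + 11² = 4 + 121 = 125 ✓

125 = 2² + 11²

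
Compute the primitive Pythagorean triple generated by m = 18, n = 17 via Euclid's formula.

a = m² - n² = 324 - 289 = 35
b = 2mn = 2·18·17 = 612
c = m² + n² = 324 + 289 = 613
Verify: 35² + 612² = 1225 + 374544 = 375769 = 613² ✓

(35, 612, 613)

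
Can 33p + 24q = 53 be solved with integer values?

Step 1: Compute gcd(33, 24).
gcd(33, 24) = 3

Step 2: Check divisibility.
Does 3 divide 53? 53 = 3 x 17 + 2, so no.

By the theorem on linear Diophantine equations, 33p + 24q = 53 has integer solutions if and only if gcd(33, 24) divides 53. Since 3 does not divide 53, no solutions exist.

No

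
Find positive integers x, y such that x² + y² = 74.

Search for x with 74 - x² a perfect square.
x = 5: 74 - 5² = 74 - 25 = 49 = 7² ✓
So x = 5, y = 7.

x = 5, y = 7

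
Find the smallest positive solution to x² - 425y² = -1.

We need x² = 425y² - 1. Try successive y:
y = 1: x² = 425·1² - 1 = 424, not a perfect square
y = 2: x² = 425·2² - 1 = 1699, not a perfect square
y = 3: x² = 425·3² - 1 = 3824, not a perfect square
...
y = 13: x² = 425·13² - 1 = 71824 = 268² ✓
Check: 268² - 425·13² = 71824 - 71825 = -1 ✓

x = 268, y = 13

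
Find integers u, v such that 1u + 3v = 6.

Step 1: Check solvability.
gcd(1, 3) = 1
Since 1 divides 6, solutions exist.

Step 2: Apply extended Euclidean algorithm to find gcd.
We find integers such that 1*x0 + 3*y0 = 1

Step 3: Scale the particular solution.
Multiply by 6/1 = 6:
u = 6, v = 0

Step 4: Verify.
1*(6) + 3*(0) = 6 = 6 ✓

u = 6, v = 0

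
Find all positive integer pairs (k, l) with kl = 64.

The positive divisors of 64 are: 1, 2, 4, 8, 16, 32, 64.
Each divisor d gives the pair (d, 64/d):
(1, 64), (2, 32), (4, 16), (8, 8), (16, 4), (32, 2), (64, 1)

(1, 64), (2, 32), (4, 16), (8, 8), (16, 4), (32, 2), (64, 1)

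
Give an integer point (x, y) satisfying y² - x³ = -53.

Try small integer x values and check whether x³ - 53 is a perfect square.
x = 9: x³ - 53 = 9³ - 53 = 729 - 53 = 676
Is 676 a perfect square? 26² = 676 ✓
So (x, y) = (9, -26) is a solution.

x = 9, y = -26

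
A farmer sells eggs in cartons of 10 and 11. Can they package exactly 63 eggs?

We need non-negative a, b with 10a + 11b = 63.
gcd(10, 11) = 1 divides 63.
Try a = 3: 11b = 63 - 30 = 33, so b = 3.
One way: 3 cartons of 10 and 3 cartons of 11.

Yes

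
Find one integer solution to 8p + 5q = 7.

Step 1: Check solvability.
gcd(8, 5) = 1
Since 1 divides 7, solutions exist.

Step 2: Apply extended Euclidean algorithm to find gcd.
We find integers such that 8*x0 + 5*y0 = 1

Step 3: Scale the particular solution.
Multiply by 7/1 = 7:
p = 14, q = -21

Step 4: Verify.
8*(14) + 5*(-21) = 7 = 7 ✓

p = 14, q = -21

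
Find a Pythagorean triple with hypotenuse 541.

We need a² + b² = 541² = 292681.
Trying: 341² + 420² = 116281 + 176400 = 292681 ✓

(341, 420, 541)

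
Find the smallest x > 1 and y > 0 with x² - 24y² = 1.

We seek the smallest positive integers (x, y) with x² - 24y² = 1, i.e., x² = 24y² + 1.
Try successive y values:
y = 1: x² = 24·1² + 1 = 25, x = 5 ✓

Verify: 5² - 24·1² = 25 - 24 = 1 ✓

x = 5, y = 1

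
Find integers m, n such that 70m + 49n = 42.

Step 1: Check solvability.
gcd(70, 49) = 7
Since 7 divides 42, solutions exist.

Step 2: Apply extended Euclidean algorithm to find gcd.
We find integers such that 70*x0 + 49*y0 = 7

Step 3: Scale the particular solution.
Multiply by 42/7 = 6:
m = -12, n = 18

Step 4: Verify.
70*(-12) + 49*(18) = 42 = 42 ✓

m = -12, n = 18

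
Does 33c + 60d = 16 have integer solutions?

Step 1: Compute gcd(33, 60).
gcd(33, 60) = 3

Step 2: Check divisibility.
Does 3 divide 16? 16 = 3 x 5 + 1, so no.

By the theorem on linear Diophantine equations, 33c + 60d = 16 has integer solutions if and only if gcd(33, 60) divides 16. Since 3 does not divide 16, no solutions exist.

No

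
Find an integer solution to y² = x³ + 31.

Try small integer x values and check whether x³ + 31 is a perfect square.
x = -3: x³ + 31 = -3³ + 31 = -27 + 31 = 4
Is 4 a perfect square? 2² = 4 ✓
So (x, y) = (-3, -2) is a solution.

x = -3, y = -2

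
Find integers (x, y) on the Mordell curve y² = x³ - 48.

Try small integer x values and check whether x³ - 48 is a perfect square.
x = 4: x³ - 48 = 4³ - 48 = 64 - 48 = 16
Is 16 a perfect square? 4² = 16 ✓
So (x, y) = (4, 4) is a solution.

x = 4, y = 4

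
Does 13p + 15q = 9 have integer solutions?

Step 1: Compute gcd(13, 15).
gcd(13, 15) = 1

Step 2: Check divisibility.
Does 1 divide 9? 9 = 1 x 9, so yes.

By the theorem on linear Diophantine equations, 13p + 15q = 9 has integer solutions if and only if gcd(13, 15) divides 9. Since 1 | 9, solutions exist.

Yes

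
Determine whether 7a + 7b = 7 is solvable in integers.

Step 1: Compute gcd(7, 7).
gcd(7, 7) = 7

Step 2: Check divisibility.
Does 7 divide 7? 7 = 7 x 1, so yes.

By the theorem on linear Diophantine equations, 7a + 7b = 7 has integer solutions if and only if gcd(7, 7) divides 7. Since 7 | 7, solutions exist.

Yes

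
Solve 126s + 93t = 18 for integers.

Step 1: Check solvability.
gcd(126, 93) = 3
Since 3 divides 18, solutions exist.

Step 2: Apply extended Euclidean algorithm to find gcd.
We find integers such that 126*x0 + 93*y0 = 3

Step 3: Scale the particular solution.
Multiply by 18/3 = 6:
s = -84, t = 114

Step 4: Verify.
126*(-84) + 93*(114) = 18 = 18 ✓

s = -84, t = 114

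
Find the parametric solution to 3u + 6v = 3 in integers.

Step 1: Compute gcd(3, 6) = 3.
Since 3 divides 3, solutions exist.

Step 2: Find a particular solution using extended Euclidean algorithm.
We get u₀ = 1, v₀ = 0.
Check: 3*1 + 6*0 = 3 = 3 ✓

Step 3: Write the general solution.
u = 1 + (6/3)t = 1 + 2t
v = 0 - (3/3)t = 0 - 1t
for any integer t.

u = 1 + 2t, v = 0 - 1t for integer t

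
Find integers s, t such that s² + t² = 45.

We need to find integers s, t > 0 such that s² + t² = 45.
Trying s = 3: t² = 45 - 3² = 45 - 9 = 36
t = 6
Check: 3² + 6² = 9 + 36 = 45 ✓

45 = 3² + 6²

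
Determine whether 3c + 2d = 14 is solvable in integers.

Step 1: Compute gcd(3, 2).
gcd(3, 2) = 1

Step 2: Check divisibility.
Does 1 divide 14? 14 = 1 x 14, so yes.

By the theorem on linear Diophantine equations, 3c + 2d = 14 has integer solutions if and only if gcd(3, 2) divides 14. Since 1 | 14, solutions exist.

Yes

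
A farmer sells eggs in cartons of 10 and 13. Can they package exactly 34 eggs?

We need non-negative a, b with 10a + 13b = 34.
gcd(10, 13) = 1 divides 34, but no a in [0, 3] gives non-negative b.

No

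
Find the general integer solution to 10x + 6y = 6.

Step 1: Compute gcd(10, 6) = 2.
Since 2 divides 6, solutions exist.

Step 2: Find a particular solution using extended Euclidean algorithm.
We get x₀ = -3, y₀ = 6.
Check: 10*-3 + 6*6 = 6 = 6 ✓

Step 3: Write the general solution.
x = -3 + (6/2)t = -3 + 3t
y = 6 - (10/2)t = 6 - 5t
for any integer t.

x = -3 + 3t, y = 6 - 5t for integer t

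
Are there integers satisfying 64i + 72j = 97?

Step 1: Compute gcd(64, 72).
gcd(64, 72) = 8

Step 2: Check divisibility.
Does 8 divide 97? 97 = 8 x 12 + 1, so no.

By the theorem on linear Diophantine equations, 64i + 72j = 97 has integer solutions if and only if gcd(64, 72) divides 97. Since 8 does not divide 97, no solutions exist.

No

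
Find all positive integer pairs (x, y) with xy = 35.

The positive divisors of 35 are: 1, 5, 7, 35.
Each divisor d gives the pair (d, 35/d):
(1, 35), (5, 7), (7, 5), (35, 1)

(1, 35), (5, 7), (7, 5), (35, 1)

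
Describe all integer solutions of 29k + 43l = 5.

Step 1: Compute gcd(29, 43) = 1.
Since 1 divides 5, solutions exist.

Step 2: Find a particular solution using extended Euclidean algorithm.
We get k₀ = 15, l₀ = -10.
Check: 29*15 + 43*-10 = 5 = 5 ✓

Step 3: Write the general solution.
k = 15 + (43/1)t = 15 + 43t
l = -10 - (29/1)t = -10 - 29t
for any integer t.

k = 15 + 43t, l = -10 - 29t for integer t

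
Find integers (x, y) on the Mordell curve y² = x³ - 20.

Try small integer x values and check whether x³ - 20 is a perfect square.
x = 6: x³ - 20 = 6³ - 20 = 216 - 20 = 196
Is 196 a perfect square? 14² = 196 ✓
So (x, y) = (6, -14) is a solution.

x = 6, y = -14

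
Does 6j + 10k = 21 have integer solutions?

Step 1: Compute gcd(6, 10).
gcd(6, 10) = 2

Step 2: Check divisibility.
Does 2 divide 21? 21 = 2 x 10 + 1, so no.

By the theorem on linear Diophantine equations, 6j + 10k = 21 has integer solutions if and only if gcd(6, 10) divides 21. Since 2 does not divide 21, no solutions exist.

No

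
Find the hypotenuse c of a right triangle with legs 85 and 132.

c² = a² + b² = 85² + 132² = 7225 + 17424 = 24649
c = sqrt(24649) = 157

157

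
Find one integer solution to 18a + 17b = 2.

Step 1: Check solvability.
gcd(18, 17) = 1
Since 1 divides 2, solutions exist.

Step 2: Apply extended Euclidean algorithm to find gcd.
We find integers such that 18*x0 + 17*y0 = 1

Step 3: Scale the particular solution.
Multiply by 2/1 = 2:
a = 2, b = -2

Step 4: Verify.
18*(2) + 17*(-2) = 2 = 2 ✓

a = 2, b = -2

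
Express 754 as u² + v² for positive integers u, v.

We need to find integers u, v > 0 such that u² + v² = 754.
Trying u = 5: v² = 754 - 5² = 754 - 25 = 729
v = 27
Check: 5² + 27² = 25 + 729 = 754 ✓

754 = 5² + 27²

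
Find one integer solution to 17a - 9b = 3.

Step 1: Check solvability.
gcd(17, 9) = 1
Since 1 divides 3, solutions exist.

Step 2: Apply extended Euclidean algorithm to find gcd.
We find integers such that 17*x0 + 9*y0 = 1

Step 3: Scale the particular solution.
Multiply by 3/1 = 3:
a = -3, b = -6

Step 4: Verify.
17*(-3) - 9*(-6) = 3 = 3 ✓

a = -3, b = -6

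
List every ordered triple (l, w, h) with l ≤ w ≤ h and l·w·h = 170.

Iterate l from 1 to ⌊170^(1/3)⌋. For each l dividing 170, iterate w ≥ l with w dividing 170/l, and set h = 170/(l·w).
Triples found (5): (1×1×170), (1×2×85), (1×5×34), (1×10×17), (2×5×17)

(1×1×170), (1×2×85), (1×5×34), (1×10×17), (2×5×17)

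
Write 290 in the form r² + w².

We need to find integers r, w > 0 such that r² + w² = 290.
Trying r = 1: w² = 290 - 1² = 290 - 1 = 289
w = 17
Check: 1² + 17² = 1 + 289 = 290 ✓

290 = 1² + 17²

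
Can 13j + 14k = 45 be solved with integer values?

Step 1: Compute gcd(13, 14).
gcd(13, 14) = 1

Step 2: Check divisibility.
Does 1 divide 45? 45 = 1 x 45, so yes.

By the theorem on linear Diophantine equations, 13j + 14k = 45 has integer solutions if and only if gcd(13, 14) divides 45. Since 1 | 45, solutions exist.

Yes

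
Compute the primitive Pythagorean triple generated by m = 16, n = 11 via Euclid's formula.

a = m² - n² = 16² - 11² = 256 - 121 = 135
b = 2mn = 2·16·11 = 352
c = m² + n² = 256 + 121 = 377
Verify: 135² + 352² = 18225 + 123904 = 142129 = 377² ✓

(135, 352, 377)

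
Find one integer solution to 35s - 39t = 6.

Step 1: Check solvability.
gcd(35, 39) = 1
Since 1 divides 6, solutions exist.

Step 2: Apply extended Euclidean algorithm to find gcd.
We find integers such that 35*x0 + 39*y0 = 1

Step 3: Scale the particular solution.
Multiply by 6/1 = 6:
s = -60, t = -54

Step 4: Verify.
35*(-60) - 39*(-54) = 6 = 6 ✓

s = -60, t = -54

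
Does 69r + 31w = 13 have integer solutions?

Step 1: Compute gcd(69, 31).
gcd(69, 31) = 1

Step 2: Check divisibility.
Does 1 divide 13? 13 = 1 x 13, so yes.

By the theorem on linear Diophantine equations, 69r + 31w = 13 has integer solutions if and only if gcd(69, 31) divides 13. Since 1 | 13, solutions exist.

Yes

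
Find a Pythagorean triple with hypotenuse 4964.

We need a² + b² = 4964² = 24641296.
Trying: 1764² + 4640² = 3111696 + 21529600 = 24641296 ✓

(1764, 4640, 4964)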